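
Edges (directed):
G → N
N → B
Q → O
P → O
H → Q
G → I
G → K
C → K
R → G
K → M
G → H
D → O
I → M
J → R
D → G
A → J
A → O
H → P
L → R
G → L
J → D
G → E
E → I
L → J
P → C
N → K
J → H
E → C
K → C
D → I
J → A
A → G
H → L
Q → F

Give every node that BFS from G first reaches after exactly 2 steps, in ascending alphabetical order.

B, C, J, M, P, Q, R

Level 0: G
Level 1: E, H, I, K, L, N
Level 2: B, C, J, M, P, Q, R
Level 3: A, D, F, O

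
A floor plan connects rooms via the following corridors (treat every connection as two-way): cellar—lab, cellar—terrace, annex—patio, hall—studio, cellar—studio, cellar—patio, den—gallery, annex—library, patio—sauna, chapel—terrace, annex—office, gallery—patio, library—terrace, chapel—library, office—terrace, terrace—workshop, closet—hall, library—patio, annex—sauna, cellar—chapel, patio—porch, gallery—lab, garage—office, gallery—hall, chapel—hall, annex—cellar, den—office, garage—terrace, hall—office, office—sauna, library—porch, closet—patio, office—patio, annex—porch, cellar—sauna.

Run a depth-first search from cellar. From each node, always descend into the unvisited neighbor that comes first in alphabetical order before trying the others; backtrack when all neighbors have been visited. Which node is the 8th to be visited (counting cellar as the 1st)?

gallery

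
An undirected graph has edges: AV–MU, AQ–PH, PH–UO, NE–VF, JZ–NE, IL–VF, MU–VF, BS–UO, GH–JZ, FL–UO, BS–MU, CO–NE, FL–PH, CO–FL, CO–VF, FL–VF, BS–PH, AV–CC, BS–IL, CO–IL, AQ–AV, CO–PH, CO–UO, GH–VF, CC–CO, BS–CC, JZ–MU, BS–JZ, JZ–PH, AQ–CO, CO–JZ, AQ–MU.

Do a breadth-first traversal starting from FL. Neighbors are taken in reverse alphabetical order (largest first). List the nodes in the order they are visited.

FL, VF, UO, PH, CO, NE, MU, IL, GH, BS, JZ, AQ, CC, AV

Visit FL; enqueue VF, UO, PH, CO → queue [VF, UO, PH, CO]
Visit VF; enqueue NE, MU, IL, GH → queue [UO, PH, CO, NE, MU, IL, GH]
Visit UO; enqueue BS → queue [PH, CO, NE, MU, IL, GH, BS]
Visit PH; enqueue JZ, AQ → queue [CO, NE, MU, IL, GH, BS, JZ, AQ]
Visit CO; enqueue CC → queue [NE, MU, IL, GH, BS, JZ, AQ, CC]
Visit NE → queue [MU, IL, GH, BS, JZ, AQ, CC]
Visit MU; enqueue AV → queue [IL, GH, BS, JZ, AQ, CC, AV]
Visit IL → queue [GH, BS, JZ, AQ, CC, AV]
Visit GH → queue [BS, JZ, AQ, CC, AV]
Visit BS → queue [JZ, AQ, CC, AV]
Visit JZ → queue [AQ, CC, AV]
Visit AQ → queue [CC, AV]
Visit CC → queue [AV]
Visit AV → queue []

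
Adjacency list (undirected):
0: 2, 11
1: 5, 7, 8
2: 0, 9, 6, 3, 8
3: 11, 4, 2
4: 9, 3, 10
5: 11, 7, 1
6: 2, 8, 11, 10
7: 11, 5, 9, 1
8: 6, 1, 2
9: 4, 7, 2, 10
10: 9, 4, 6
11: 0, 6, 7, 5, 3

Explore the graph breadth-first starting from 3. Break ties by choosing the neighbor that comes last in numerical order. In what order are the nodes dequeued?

3 -> 11 -> 4 -> 2 -> 7 -> 6 -> 5 -> 0 -> 10 -> 9 -> 8 -> 1

Visit 3; enqueue 11, 4, 2 → queue [11, 4, 2]
Visit 11; enqueue 7, 6, 5, 0 → queue [4, 2, 7, 6, 5, 0]
Visit 4; enqueue 10, 9 → queue [2, 7, 6, 5, 0, 10, 9]
Visit 2; enqueue 8 → queue [7, 6, 5, 0, 10, 9, 8]
Visit 7; enqueue 1 → queue [6, 5, 0, 10, 9, 8, 1]
Visit 6 → queue [5, 0, 10, 9, 8, 1]
Visit 5 → queue [0, 10, 9, 8, 1]
Visit 0 → queue [10, 9, 8, 1]
Visit 10 → queue [9, 8, 1]
Visit 9 → queue [8, 1]
Visit 8 → queue [1]
Visit 1 → queue []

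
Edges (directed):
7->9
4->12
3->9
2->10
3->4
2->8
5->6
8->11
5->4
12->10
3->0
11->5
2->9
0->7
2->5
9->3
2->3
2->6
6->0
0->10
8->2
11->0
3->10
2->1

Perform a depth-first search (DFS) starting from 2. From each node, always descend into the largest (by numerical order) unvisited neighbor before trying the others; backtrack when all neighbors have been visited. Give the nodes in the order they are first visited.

Visit 2
2 → 10
2 → 9
9 → 3
3 → 4
4 → 12
3 → 0
0 → 7
2 → 8
8 → 11
11 → 5
5 → 6
2 → 1

2 -> 10 -> 9 -> 3 -> 4 -> 12 -> 0 -> 7 -> 8 -> 11 -> 5 -> 6 -> 1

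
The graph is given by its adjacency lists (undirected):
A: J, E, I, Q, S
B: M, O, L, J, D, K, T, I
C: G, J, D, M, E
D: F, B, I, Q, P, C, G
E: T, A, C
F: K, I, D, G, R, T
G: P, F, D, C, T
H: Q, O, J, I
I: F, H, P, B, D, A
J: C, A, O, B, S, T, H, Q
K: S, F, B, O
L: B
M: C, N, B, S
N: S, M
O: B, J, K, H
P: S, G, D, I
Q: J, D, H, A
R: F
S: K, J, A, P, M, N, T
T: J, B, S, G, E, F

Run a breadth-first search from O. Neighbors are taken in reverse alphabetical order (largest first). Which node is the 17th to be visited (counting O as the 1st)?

N

Visit O; enqueue K, J, H, B → queue [K, J, H, B]
Visit K; enqueue S, F → queue [J, H, B, S, F]
Visit J; enqueue T, Q, C, A → queue [H, B, S, F, T, Q, C, A]
Visit H; enqueue I → queue [B, S, F, T, Q, C, A, I]
Visit B; enqueue M, L, D → queue [S, F, T, Q, C, A, I, M, L, D]
Visit S; enqueue P, N → queue [F, T, Q, C, A, I, M, L, D, P, N]
Visit F; enqueue R, G → queue [T, Q, C, A, I, M, L, D, P, N, R, G]
Visit T; enqueue E → queue [Q, C, A, I, M, L, D, P, N, R, G, E]
Visit Q → queue [C, A, I, M, L, D, P, N, R, G, E]
Visit C → queue [A, I, M, L, D, P, N, R, G, E]
Visit A → queue [I, M, L, D, P, N, R, G, E]
Visit I → queue [M, L, D, P, N, R, G, E]
Visit M → queue [L, D, P, N, R, G, E]
Visit L → queue [D, P, N, R, G, E]
Visit D → queue [P, N, R, G, E]
Visit P → queue [N, R, G, E]
Visit N → queue [R, G, E]
Visit R → queue [G, E]
Visit G → queue [E]
Visit E → queue []

Visit order: O, K, J, H, B, S, F, T, Q, C, A, I, M, L, D, P, N, R, G, E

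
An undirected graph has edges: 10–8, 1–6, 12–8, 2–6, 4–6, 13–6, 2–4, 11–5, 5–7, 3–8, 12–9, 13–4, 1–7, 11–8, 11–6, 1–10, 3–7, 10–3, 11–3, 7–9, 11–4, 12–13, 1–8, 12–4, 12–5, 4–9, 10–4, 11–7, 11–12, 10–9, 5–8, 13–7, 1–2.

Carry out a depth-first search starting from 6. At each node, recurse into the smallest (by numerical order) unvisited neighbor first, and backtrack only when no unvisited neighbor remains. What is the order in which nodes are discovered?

6 1 2 4 9 7 3 8 5 11 12 13 10

Visit 6
6 → 1
1 → 2
2 → 4
4 → 9
9 → 7
7 → 3
3 → 8
8 → 5
5 → 11
11 → 12
12 → 13
8 → 10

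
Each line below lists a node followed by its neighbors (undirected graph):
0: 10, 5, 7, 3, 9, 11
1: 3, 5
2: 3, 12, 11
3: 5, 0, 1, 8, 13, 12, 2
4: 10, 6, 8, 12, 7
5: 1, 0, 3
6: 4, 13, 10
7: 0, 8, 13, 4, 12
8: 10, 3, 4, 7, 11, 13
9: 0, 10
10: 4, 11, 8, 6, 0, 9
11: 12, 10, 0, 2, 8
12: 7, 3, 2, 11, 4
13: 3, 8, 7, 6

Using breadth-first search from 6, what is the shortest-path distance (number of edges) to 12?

2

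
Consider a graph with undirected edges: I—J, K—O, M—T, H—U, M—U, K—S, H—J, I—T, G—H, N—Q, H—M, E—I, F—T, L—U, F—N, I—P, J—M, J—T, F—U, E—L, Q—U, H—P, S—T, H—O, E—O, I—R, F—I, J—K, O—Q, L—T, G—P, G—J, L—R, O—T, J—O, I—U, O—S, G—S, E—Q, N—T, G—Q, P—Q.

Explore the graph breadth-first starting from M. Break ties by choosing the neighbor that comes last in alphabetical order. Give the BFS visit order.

M, U, T, J, H, Q, L, I, F, S, O, N, K, G, P, E, R

Visit M; enqueue U, T, J, H → queue [U, T, J, H]
Visit U; enqueue Q, L, I, F → queue [T, J, H, Q, L, I, F]
Visit T; enqueue S, O, N → queue [J, H, Q, L, I, F, S, O, N]
Visit J; enqueue K, G → queue [H, Q, L, I, F, S, O, N, K, G]
Visit H; enqueue P → queue [Q, L, I, F, S, O, N, K, G, P]
Visit Q; enqueue E → queue [L, I, F, S, O, N, K, G, P, E]
Visit L; enqueue R → queue [I, F, S, O, N, K, G, P, E, R]
Visit I → queue [F, S, O, N, K, G, P, E, R]
Visit F → queue [S, O, N, K, G, P, E, R]
Visit S → queue [O, N, K, G, P, E, R]
Visit O → queue [N, K, G, P, E, R]
Visit N → queue [K, G, P, E, R]
Visit K → queue [G, P, E, R]
Visit G → queue [P, E, R]
Visit P → queue [E, R]
Visit E → queue [R]
Visit R → queue []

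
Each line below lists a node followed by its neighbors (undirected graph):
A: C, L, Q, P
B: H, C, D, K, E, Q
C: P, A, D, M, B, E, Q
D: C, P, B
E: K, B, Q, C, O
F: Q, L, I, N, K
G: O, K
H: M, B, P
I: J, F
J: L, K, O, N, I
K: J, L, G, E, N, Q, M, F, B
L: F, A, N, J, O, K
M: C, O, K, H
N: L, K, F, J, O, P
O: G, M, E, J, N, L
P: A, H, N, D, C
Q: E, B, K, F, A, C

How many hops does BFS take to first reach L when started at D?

3

Level 0: D
Level 1: B, C, P
Level 2: A, E, H, K, M, N, Q
Level 3: F, G, J, L, O
Level 4: I
L first appears at level 3.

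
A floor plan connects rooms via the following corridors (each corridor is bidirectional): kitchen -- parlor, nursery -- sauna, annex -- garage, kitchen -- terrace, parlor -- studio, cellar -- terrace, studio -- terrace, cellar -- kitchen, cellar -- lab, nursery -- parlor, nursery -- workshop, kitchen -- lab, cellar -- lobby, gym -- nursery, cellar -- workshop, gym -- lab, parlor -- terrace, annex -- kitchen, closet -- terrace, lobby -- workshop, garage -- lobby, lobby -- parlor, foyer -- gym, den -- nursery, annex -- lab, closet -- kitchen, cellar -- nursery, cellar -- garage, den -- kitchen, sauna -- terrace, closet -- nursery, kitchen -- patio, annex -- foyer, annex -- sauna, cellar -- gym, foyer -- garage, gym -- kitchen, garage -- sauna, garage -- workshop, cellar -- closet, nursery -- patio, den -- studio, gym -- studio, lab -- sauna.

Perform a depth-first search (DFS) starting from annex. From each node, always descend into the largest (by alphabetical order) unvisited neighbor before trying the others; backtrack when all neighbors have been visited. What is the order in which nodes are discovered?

annex sauna terrace studio parlor nursery workshop lobby garage foyer gym lab kitchen patio den closet cellar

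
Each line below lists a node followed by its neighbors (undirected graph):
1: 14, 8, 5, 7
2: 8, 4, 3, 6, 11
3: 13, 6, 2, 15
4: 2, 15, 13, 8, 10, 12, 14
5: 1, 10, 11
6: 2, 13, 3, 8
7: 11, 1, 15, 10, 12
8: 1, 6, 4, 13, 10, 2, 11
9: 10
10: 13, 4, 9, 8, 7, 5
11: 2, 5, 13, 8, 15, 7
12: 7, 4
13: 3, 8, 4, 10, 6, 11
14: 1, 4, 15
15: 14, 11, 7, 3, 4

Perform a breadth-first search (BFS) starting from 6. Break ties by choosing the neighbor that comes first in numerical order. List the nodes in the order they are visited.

6, 2, 3, 8, 13, 4, 11, 15, 1, 10, 12, 14, 5, 7, 9

Visit 6; enqueue 2, 3, 8, 13 → queue [2, 3, 8, 13]
Visit 2; enqueue 4, 11 → queue [3, 8, 13, 4, 11]
Visit 3; enqueue 15 → queue [8, 13, 4, 11, 15]
Visit 8; enqueue 1, 10 → queue [13, 4, 11, 15, 1, 10]
Visit 13 → queue [4, 11, 15, 1, 10]
Visit 4; enqueue 12, 14 → queue [11, 15, 1, 10, 12, 14]
Visit 11; enqueue 5, 7 → queue [15, 1, 10, 12, 14, 5, 7]
Visit 15 → queue [1, 10, 12, 14, 5, 7]
Visit 1 → queue [10, 12, 14, 5, 7]
Visit 10; enqueue 9 → queue [12, 14, 5, 7, 9]
Visit 12 → queue [14, 5, 7, 9]
Visit 14 → queue [5, 7, 9]
Visit 5 → queue [7, 9]
Visit 7 → queue [9]
Visit 9 → queue []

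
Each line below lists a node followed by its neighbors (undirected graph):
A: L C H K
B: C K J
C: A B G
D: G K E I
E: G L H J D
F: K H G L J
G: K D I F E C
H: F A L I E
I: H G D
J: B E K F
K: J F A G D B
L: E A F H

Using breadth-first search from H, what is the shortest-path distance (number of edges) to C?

2

Level 0: H
Level 1: A, E, F, I, L
Level 2: C, D, G, J, K
Level 3: B
C first appears at level 2.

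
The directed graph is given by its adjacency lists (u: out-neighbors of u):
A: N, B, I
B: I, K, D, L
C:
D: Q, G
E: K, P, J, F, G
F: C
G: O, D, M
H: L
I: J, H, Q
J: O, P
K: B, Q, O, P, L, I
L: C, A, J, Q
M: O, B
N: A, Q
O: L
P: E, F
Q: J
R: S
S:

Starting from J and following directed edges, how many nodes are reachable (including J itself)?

17

BFS from J visits: J, O, P, L, E, F, A, C, Q, G, K, B, I, N, D, M, H
Reachable nodes: 17 of 19 total.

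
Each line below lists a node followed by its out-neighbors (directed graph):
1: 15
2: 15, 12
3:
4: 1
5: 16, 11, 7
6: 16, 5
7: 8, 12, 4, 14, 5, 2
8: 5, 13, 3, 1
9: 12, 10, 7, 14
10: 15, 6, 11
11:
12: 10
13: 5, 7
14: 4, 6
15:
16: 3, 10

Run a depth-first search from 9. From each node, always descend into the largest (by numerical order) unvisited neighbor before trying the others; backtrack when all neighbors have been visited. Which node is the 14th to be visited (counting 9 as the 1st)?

1

Visit 9
9 → 14
14 → 6
6 → 16
16 → 10
10 → 15
10 → 11
16 → 3
6 → 5
5 → 7
7 → 12
7 → 8
8 → 13
8 → 1
7 → 4
7 → 2

Visit order: 9, 14, 6, 16, 10, 15, 11, 3, 5, 7, 12, 8, 13, 1, 4, 2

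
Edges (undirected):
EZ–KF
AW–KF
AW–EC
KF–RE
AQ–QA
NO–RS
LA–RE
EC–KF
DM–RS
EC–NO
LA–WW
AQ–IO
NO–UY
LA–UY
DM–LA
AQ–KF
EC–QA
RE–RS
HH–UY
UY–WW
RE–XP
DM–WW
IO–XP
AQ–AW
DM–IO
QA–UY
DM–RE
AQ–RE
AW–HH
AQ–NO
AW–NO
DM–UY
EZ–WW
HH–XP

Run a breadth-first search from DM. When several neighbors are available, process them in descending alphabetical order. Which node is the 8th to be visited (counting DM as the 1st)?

Visit DM; enqueue WW, UY, RS, RE, LA, IO → queue [WW, UY, RS, RE, LA, IO]
Visit WW; enqueue EZ → queue [UY, RS, RE, LA, IO, EZ]
Visit UY; enqueue QA, NO, HH → queue [RS, RE, LA, IO, EZ, QA, NO, HH]
Visit RS → queue [RE, LA, IO, EZ, QA, NO, HH]
Visit RE; enqueue XP, KF, AQ → queue [LA, IO, EZ, QA, NO, HH, XP, KF, AQ]
Visit LA → queue [IO, EZ, QA, NO, HH, XP, KF, AQ]
Visit IO → queue [EZ, QA, NO, HH, XP, KF, AQ]
Visit EZ → queue [QA, NO, HH, XP, KF, AQ]
Visit QA; enqueue EC → queue [NO, HH, XP, KF, AQ, EC]
Visit NO; enqueue AW → queue [HH, XP, KF, AQ, EC, AW]
Visit HH → queue [XP, KF, AQ, EC, AW]
Visit XP → queue [KF, AQ, EC, AW]
Visit KF → queue [AQ, EC, AW]
Visit AQ → queue [EC, AW]
Visit EC → queue [AW]
Visit AW → queue []

Visit order: DM, WW, UY, RS, RE, LA, IO, EZ, QA, NO, HH, XP, KF, AQ, EC, AW

EZ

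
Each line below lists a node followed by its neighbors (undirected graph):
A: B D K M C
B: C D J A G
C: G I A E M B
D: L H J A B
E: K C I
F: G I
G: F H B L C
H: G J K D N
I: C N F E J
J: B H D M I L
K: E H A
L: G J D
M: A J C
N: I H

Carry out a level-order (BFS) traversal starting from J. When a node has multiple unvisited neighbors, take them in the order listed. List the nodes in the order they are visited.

Visit J; enqueue B, H, D, M, I, L → queue [B, H, D, M, I, L]
Visit B; enqueue C, A, G → queue [H, D, M, I, L, C, A, G]
Visit H; enqueue K, N → queue [D, M, I, L, C, A, G, K, N]
Visit D → queue [M, I, L, C, A, G, K, N]
Visit M → queue [I, L, C, A, G, K, N]
Visit I; enqueue F, E → queue [L, C, A, G, K, N, F, E]
Visit L → queue [C, A, G, K, N, F, E]
Visit C → queue [A, G, K, N, F, E]
Visit A → queue [G, K, N, F, E]
Visit G → queue [K, N, F, E]
Visit K → queue [N, F, E]
Visit N → queue [F, E]
Visit F → queue [E]
Visit E → queue []

J, B, H, D, M, I, L, C, A, G, K, N, F, E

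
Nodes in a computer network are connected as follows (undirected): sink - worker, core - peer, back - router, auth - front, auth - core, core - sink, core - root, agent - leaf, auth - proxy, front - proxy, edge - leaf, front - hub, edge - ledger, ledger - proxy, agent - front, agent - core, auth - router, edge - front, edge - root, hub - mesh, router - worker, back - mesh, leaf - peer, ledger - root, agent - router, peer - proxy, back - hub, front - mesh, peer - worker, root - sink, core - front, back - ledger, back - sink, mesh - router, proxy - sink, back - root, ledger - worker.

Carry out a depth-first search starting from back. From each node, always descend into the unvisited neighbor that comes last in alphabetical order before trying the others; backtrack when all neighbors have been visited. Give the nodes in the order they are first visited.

Visit back
back → sink
sink → worker
worker → router
router → mesh
mesh → hub
hub → front
front → proxy
proxy → peer
peer → leaf
leaf → edge
edge → root
root → ledger
root → core
core → auth
core → agent

back → sink → worker → router → mesh → hub → front → proxy → peer → leaf → edge → root → ledger → core → auth → agent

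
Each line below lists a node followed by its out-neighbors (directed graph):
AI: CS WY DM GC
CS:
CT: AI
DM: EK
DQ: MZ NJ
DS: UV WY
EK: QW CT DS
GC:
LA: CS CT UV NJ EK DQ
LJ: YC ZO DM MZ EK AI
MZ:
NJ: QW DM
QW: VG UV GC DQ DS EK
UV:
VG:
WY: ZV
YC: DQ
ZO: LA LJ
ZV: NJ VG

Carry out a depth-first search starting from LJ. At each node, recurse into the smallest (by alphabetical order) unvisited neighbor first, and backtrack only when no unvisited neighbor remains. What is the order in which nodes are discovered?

Visit LJ
LJ → AI
AI → CS
AI → DM
DM → EK
EK → CT
EK → DS
DS → UV
DS → WY
WY → ZV
ZV → NJ
NJ → QW
QW → DQ
DQ → MZ
QW → GC
QW → VG
LJ → YC
LJ → ZO
ZO → LA

LJ, AI, CS, DM, EK, CT, DS, UV, WY, ZV, NJ, QW, DQ, MZ, GC, VG, YC, ZO, LA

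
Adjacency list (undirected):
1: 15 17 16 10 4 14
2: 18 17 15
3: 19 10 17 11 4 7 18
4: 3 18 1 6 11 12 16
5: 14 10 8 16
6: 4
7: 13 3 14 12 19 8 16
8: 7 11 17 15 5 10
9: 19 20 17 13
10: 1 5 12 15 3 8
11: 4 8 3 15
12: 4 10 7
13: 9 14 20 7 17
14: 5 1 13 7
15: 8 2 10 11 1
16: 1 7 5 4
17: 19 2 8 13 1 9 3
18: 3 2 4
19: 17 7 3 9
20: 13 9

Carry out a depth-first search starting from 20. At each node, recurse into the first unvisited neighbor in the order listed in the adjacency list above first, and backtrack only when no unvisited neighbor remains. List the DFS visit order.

20, 13, 9, 19, 17, 2, 18, 3, 10, 1, 15, 8, 7, 14, 5, 16, 4, 6, 11, 12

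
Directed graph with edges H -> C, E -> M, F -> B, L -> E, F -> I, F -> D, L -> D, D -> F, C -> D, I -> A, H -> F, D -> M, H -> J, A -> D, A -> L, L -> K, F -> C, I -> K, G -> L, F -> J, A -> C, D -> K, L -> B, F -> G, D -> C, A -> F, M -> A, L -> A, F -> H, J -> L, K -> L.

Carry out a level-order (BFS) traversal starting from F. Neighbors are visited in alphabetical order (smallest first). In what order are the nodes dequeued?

Visit F; enqueue B, C, D, G, H, I, J → queue [B, C, D, G, H, I, J]
Visit B → queue [C, D, G, H, I, J]
Visit C → queue [D, G, H, I, J]
Visit D; enqueue K, M → queue [G, H, I, J, K, M]
Visit G; enqueue L → queue [H, I, J, K, M, L]
Visit H → queue [I, J, K, M, L]
Visit I; enqueue A → queue [J, K, M, L, A]
Visit J → queue [K, M, L, A]
Visit K → queue [M, L, A]
Visit M → queue [L, A]
Visit L; enqueue E → queue [A, E]
Visit A → queue [E]
Visit E → queue []

F, B, C, D, G, H, I, J, K, M, L, A, E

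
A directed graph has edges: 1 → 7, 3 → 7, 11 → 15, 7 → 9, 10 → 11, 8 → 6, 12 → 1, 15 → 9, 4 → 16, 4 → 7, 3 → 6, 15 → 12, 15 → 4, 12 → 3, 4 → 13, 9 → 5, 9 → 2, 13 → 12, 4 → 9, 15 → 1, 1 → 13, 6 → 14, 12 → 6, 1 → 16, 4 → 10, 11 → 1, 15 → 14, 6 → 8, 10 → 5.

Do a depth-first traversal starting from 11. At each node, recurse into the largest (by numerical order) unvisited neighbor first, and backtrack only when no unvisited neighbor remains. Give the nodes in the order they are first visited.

Visit 11
11 → 15
15 → 14
15 → 12
12 → 6
6 → 8
12 → 3
3 → 7
7 → 9
9 → 5
9 → 2
12 → 1
1 → 16
1 → 13
15 → 4
4 → 10

11 15 14 12 6 8 3 7 9 5 2 1 16 13 4 10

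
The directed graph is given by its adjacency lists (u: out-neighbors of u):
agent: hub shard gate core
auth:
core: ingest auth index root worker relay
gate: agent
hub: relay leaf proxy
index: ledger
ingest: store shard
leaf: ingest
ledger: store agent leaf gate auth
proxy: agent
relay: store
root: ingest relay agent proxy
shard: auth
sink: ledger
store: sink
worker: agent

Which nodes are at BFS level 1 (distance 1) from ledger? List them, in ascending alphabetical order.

agent, auth, gate, leaf, store

Level 0: ledger
Level 1: agent, auth, gate, leaf, store
Level 2: core, hub, ingest, shard, sink
Level 3: index, proxy, relay, root, worker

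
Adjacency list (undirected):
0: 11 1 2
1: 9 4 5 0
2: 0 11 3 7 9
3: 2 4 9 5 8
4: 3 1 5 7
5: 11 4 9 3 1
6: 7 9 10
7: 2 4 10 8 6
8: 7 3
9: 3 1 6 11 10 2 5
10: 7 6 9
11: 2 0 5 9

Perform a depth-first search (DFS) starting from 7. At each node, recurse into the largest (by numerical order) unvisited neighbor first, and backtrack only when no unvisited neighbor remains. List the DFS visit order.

Visit 7
7 → 10
10 → 9
9 → 11
11 → 5
5 → 4
4 → 3
3 → 8
3 → 2
2 → 0
0 → 1
9 → 6

7 10 9 11 5 4 3 8 2 0 1 6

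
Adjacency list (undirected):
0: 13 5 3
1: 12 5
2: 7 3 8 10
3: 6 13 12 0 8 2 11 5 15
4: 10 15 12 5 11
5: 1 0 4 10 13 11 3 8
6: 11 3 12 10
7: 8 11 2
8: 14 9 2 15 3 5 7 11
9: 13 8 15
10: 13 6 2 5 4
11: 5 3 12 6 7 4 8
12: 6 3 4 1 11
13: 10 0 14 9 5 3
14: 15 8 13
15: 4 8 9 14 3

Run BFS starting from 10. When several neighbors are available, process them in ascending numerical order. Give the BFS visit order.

Visit 10; enqueue 2, 4, 5, 6, 13 → queue [2, 4, 5, 6, 13]
Visit 2; enqueue 3, 7, 8 → queue [4, 5, 6, 13, 3, 7, 8]
Visit 4; enqueue 11, 12, 15 → queue [5, 6, 13, 3, 7, 8, 11, 12, 15]
Visit 5; enqueue 0, 1 → queue [6, 13, 3, 7, 8, 11, 12, 15, 0, 1]
Visit 6 → queue [13, 3, 7, 8, 11, 12, 15, 0, 1]
Visit 13; enqueue 9, 14 → queue [3, 7, 8, 11, 12, 15, 0, 1, 9, 14]
Visit 3 → queue [7, 8, 11, 12, 15, 0, 1, 9, 14]
Visit 7 → queue [8, 11, 12, 15, 0, 1, 9, 14]
Visit 8 → queue [11, 12, 15, 0, 1, 9, 14]
Visit 11 → queue [12, 15, 0, 1, 9, 14]
Visit 12 → queue [15, 0, 1, 9, 14]
Visit 15 → queue [0, 1, 9, 14]
Visit 0 → queue [1, 9, 14]
Visit 1 → queue [9, 14]
Visit 9 → queue [14]
Visit 14 → queue []

10, 2, 4, 5, 6, 13, 3, 7, 8, 11, 12, 15, 0, 1, 9, 14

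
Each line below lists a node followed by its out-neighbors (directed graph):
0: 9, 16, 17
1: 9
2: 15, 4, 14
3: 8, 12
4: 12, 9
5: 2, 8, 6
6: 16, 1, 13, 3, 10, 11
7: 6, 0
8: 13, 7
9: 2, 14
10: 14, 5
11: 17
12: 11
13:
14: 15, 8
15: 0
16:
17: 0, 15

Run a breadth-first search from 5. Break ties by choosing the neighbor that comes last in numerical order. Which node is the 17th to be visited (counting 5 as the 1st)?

12

Visit 5; enqueue 8, 6, 2 → queue [8, 6, 2]
Visit 8; enqueue 13, 7 → queue [6, 2, 13, 7]
Visit 6; enqueue 16, 11, 10, 3, 1 → queue [2, 13, 7, 16, 11, 10, 3, 1]
Visit 2; enqueue 15, 14, 4 → queue [13, 7, 16, 11, 10, 3, 1, 15, 14, 4]
Visit 13 → queue [7, 16, 11, 10, 3, 1, 15, 14, 4]
Visit 7; enqueue 0 → queue [16, 11, 10, 3, 1, 15, 14, 4, 0]
Visit 16 → queue [11, 10, 3, 1, 15, 14, 4, 0]
Visit 11; enqueue 17 → queue [10, 3, 1, 15, 14, 4, 0, 17]
Visit 10 → queue [3, 1, 15, 14, 4, 0, 17]
Visit 3; enqueue 12 → queue [1, 15, 14, 4, 0, 17, 12]
Visit 1; enqueue 9 → queue [15, 14, 4, 0, 17, 12, 9]
Visit 15 → queue [14, 4, 0, 17, 12, 9]
Visit 14 → queue [4, 0, 17, 12, 9]
Visit 4 → queue [0, 17, 12, 9]
Visit 0 → queue [17, 12, 9]
Visit 17 → queue [12, 9]
Visit 12 → queue [9]
Visit 9 → queue []

Visit order: 5, 8, 6, 2, 13, 7, 16, 11, 10, 3, 1, 15, 14, 4, 0, 17, 12, 9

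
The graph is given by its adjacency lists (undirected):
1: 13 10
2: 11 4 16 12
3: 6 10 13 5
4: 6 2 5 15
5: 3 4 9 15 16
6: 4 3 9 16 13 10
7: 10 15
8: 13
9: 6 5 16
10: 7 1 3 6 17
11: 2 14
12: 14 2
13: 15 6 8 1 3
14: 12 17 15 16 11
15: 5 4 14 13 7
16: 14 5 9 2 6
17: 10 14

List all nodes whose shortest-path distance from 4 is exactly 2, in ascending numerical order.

Level 0: 4
Level 1: 2, 5, 6, 15
Level 2: 3, 7, 9, 10, 11, 12, 13, 14, 16
Level 3: 1, 8, 17

3, 7, 9, 10, 11, 12, 13, 14, 16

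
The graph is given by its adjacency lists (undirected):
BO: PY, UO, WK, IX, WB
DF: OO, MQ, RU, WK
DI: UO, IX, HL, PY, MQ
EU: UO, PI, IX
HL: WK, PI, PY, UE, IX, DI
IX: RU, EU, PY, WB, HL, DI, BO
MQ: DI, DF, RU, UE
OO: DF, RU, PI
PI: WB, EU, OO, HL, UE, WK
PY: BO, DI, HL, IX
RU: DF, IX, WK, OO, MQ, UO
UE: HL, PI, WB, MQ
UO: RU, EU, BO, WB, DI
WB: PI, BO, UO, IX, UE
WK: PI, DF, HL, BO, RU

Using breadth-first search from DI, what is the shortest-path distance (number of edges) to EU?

2

Level 0: DI
Level 1: HL, IX, MQ, PY, UO
Level 2: BO, DF, EU, PI, RU, UE, WB, WK
Level 3: OO
EU first appears at level 2.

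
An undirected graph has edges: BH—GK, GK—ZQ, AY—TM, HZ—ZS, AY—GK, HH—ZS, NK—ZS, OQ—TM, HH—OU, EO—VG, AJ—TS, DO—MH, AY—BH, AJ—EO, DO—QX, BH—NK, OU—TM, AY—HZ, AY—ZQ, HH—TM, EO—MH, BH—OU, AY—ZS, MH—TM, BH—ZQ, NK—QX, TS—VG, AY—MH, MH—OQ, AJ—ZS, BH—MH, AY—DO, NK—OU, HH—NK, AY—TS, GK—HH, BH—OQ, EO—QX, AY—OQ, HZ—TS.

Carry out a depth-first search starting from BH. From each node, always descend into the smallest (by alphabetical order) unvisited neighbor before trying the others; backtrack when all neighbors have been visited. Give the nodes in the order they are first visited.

Visit BH
BH → AY
AY → DO
DO → MH
MH → EO
EO → AJ
AJ → TS
TS → HZ
HZ → ZS
ZS → HH
HH → GK
GK → ZQ
HH → NK
NK → OU
OU → TM
TM → OQ
NK → QX
TS → VG

BH, AY, DO, MH, EO, AJ, TS, HZ, ZS, HH, GK, ZQ, NK, OU, TM, OQ, QX, VG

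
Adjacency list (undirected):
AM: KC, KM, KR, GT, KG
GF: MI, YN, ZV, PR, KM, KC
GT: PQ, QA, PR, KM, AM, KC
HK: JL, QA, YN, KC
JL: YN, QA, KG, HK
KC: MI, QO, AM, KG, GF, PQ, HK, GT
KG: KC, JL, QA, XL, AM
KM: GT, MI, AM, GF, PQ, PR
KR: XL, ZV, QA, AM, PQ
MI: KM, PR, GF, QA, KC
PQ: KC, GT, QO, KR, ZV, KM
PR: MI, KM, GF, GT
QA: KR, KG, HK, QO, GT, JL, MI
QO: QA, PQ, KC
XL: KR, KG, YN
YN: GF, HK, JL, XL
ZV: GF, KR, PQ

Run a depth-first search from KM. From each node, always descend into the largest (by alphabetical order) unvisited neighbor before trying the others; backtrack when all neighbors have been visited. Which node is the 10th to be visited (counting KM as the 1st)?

YN

Visit KM
KM → PR
PR → MI
MI → QA
QA → QO
QO → PQ
PQ → ZV
ZV → KR
KR → XL
XL → YN
YN → JL
JL → KG
KG → KC
KC → HK
KC → GT
GT → AM
KC → GF

Visit order: KM, PR, MI, QA, QO, PQ, ZV, KR, XL, YN, JL, KG, KC, HK, GT, AM, GF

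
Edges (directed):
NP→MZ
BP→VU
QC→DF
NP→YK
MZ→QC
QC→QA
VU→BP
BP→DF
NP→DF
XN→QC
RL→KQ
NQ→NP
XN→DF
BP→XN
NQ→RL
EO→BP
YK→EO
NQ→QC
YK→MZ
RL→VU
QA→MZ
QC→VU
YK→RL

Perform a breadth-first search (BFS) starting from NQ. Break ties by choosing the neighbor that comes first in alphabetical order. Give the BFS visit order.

Visit NQ; enqueue NP, QC, RL → queue [NP, QC, RL]
Visit NP; enqueue DF, MZ, YK → queue [QC, RL, DF, MZ, YK]
Visit QC; enqueue QA, VU → queue [RL, DF, MZ, YK, QA, VU]
Visit RL; enqueue KQ → queue [DF, MZ, YK, QA, VU, KQ]
Visit DF → queue [MZ, YK, QA, VU, KQ]
Visit MZ → queue [YK, QA, VU, KQ]
Visit YK; enqueue EO → queue [QA, VU, KQ, EO]
Visit QA → queue [VU, KQ, EO]
Visit VU; enqueue BP → queue [KQ, EO, BP]
Visit KQ → queue [EO, BP]
Visit EO → queue [BP]
Visit BP; enqueue XN → queue [XN]
Visit XN → queue []

NQ, NP, QC, RL, DF, MZ, YK, QA, VU, KQ, EO, BP, XN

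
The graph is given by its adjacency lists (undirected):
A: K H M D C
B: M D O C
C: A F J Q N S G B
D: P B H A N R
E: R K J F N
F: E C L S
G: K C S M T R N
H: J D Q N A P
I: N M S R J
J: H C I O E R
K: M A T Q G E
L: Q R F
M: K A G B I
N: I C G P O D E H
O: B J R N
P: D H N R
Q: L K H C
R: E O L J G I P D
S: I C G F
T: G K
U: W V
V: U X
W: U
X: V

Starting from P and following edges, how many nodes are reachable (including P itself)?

20

BFS from P visits: P, D, H, N, R, B, A, J, Q, I, C, G, O, E, L, M, K, S, F, T
Reachable nodes: 20 of 24 total.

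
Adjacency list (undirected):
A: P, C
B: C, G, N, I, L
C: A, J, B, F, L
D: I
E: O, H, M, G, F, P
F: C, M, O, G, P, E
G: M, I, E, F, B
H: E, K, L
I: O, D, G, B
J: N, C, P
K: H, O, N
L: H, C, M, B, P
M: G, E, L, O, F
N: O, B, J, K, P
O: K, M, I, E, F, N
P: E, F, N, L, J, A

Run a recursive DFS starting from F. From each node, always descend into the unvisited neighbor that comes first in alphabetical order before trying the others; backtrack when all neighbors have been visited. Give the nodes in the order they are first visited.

F -> C -> A -> P -> E -> G -> B -> I -> D -> O -> K -> H -> L -> M -> N -> J

Visit F
F → C
C → A
A → P
P → E
E → G
G → B
B → I
I → D
I → O
O → K
K → H
H → L
L → M
K → N
N → J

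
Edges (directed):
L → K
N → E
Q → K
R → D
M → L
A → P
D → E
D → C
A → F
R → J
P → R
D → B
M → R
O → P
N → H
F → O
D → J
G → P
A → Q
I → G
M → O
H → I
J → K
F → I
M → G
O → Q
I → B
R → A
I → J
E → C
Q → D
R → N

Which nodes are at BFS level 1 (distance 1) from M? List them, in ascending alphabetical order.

G, L, O, R

Level 0: M
Level 1: G, L, O, R
Level 2: A, D, J, K, N, P, Q
Level 3: B, C, E, F, H
Level 4: I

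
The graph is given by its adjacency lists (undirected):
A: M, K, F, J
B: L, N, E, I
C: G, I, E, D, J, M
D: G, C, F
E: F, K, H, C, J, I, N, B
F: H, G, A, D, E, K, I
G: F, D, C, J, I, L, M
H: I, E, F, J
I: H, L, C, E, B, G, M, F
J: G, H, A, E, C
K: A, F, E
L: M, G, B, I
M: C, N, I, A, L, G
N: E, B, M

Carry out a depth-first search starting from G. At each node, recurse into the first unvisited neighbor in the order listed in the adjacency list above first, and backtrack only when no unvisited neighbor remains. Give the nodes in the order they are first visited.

G, F, H, I, L, M, C, E, K, A, J, N, B, D

Visit G
G → F
F → H
H → I
I → L
L → M
M → C
C → E
E → K
K → A
A → J
E → N
N → B
C → D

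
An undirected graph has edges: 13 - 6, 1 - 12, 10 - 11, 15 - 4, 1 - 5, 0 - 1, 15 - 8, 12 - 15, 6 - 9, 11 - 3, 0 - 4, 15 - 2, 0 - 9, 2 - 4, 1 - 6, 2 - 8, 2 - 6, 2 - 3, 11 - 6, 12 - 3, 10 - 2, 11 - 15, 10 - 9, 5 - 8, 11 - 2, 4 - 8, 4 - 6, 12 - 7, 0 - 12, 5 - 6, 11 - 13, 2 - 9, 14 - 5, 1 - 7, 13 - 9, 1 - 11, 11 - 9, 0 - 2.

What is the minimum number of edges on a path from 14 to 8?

2

Level 0: 14
Level 1: 5
Level 2: 1, 6, 8
Level 3: 0, 2, 4, 7, 9, 11, 12, 13, 15
Level 4: 3, 10
8 first appears at level 2.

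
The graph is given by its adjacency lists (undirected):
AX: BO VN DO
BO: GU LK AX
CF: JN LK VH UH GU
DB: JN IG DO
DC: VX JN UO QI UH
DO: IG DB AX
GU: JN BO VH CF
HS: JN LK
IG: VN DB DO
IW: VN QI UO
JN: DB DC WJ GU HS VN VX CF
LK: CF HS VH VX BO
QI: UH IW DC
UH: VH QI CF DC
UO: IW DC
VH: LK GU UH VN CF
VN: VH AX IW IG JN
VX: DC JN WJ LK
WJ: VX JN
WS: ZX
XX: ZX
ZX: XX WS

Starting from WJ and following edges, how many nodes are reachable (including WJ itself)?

BFS from WJ visits: WJ, JN, VX, CF, DB, DC, GU, HS, VN, LK, UH, VH, DO, IG, QI, UO, BO, AX, IW
Reachable nodes: 19 of 22 total.

19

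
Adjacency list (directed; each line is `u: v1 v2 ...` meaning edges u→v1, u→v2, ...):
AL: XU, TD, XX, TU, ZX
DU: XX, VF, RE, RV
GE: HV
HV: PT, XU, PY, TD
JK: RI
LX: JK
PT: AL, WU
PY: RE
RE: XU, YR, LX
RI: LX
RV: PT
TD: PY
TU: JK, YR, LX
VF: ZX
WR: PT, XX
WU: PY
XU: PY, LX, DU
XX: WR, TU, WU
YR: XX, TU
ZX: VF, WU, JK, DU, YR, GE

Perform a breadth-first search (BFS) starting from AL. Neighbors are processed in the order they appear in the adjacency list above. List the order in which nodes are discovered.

AL, XU, TD, XX, TU, ZX, PY, LX, DU, WR, WU, JK, YR, VF, GE, RE, RV, PT, RI, HV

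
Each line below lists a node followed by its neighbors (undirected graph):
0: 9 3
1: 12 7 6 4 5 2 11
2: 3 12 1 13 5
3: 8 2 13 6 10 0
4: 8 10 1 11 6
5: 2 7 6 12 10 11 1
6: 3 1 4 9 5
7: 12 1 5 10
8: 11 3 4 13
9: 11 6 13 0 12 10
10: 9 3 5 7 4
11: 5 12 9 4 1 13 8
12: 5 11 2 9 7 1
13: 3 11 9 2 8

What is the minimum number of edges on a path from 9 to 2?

Level 0: 9
Level 1: 0, 6, 10, 11, 12, 13
Level 2: 1, 2, 3, 4, 5, 7, 8
2 first appears at level 2.

2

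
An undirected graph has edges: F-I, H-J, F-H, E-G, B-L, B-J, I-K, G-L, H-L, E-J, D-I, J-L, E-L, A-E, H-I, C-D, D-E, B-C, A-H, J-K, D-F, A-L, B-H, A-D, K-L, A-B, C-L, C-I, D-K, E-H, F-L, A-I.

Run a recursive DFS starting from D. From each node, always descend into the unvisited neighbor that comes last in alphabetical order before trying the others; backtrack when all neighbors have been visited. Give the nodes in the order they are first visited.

Visit D
D → K
K → L
L → J
J → H
H → I
I → F
I → C
C → B
B → A
A → E
E → G

D, K, L, J, H, I, F, C, B, A, E, G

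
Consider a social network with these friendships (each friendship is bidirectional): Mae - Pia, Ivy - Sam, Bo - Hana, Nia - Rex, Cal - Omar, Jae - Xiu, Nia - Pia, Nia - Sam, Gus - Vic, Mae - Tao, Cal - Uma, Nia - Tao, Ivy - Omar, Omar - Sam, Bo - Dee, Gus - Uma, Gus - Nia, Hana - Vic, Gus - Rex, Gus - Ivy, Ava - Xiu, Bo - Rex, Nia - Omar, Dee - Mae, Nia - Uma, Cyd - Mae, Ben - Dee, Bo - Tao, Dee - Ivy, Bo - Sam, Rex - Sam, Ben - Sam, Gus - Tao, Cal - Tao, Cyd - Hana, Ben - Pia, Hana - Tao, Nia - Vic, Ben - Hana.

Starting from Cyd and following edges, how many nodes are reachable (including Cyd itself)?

17

BFS from Cyd visits: Cyd, Mae, Hana, Tao, Pia, Dee, Vic, Bo, Ben, Nia, Gus, Cal, Ivy, Sam, Rex, Uma, Omar
Reachable nodes: 17 of 20 total.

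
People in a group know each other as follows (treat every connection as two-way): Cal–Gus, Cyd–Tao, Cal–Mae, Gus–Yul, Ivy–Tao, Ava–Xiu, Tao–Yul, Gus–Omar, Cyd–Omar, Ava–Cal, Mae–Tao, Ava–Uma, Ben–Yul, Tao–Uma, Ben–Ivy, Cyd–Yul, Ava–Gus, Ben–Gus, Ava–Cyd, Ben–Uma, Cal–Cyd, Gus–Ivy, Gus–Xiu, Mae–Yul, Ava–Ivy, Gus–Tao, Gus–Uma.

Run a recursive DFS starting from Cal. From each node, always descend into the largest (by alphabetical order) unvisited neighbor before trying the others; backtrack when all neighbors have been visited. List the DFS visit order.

Cal, Mae, Yul, Tao, Uma, Gus, Xiu, Ava, Ivy, Ben, Cyd, Omar

Visit Cal
Cal → Mae
Mae → Yul
Yul → Tao
Tao → Uma
Uma → Gus
Gus → Xiu
Xiu → Ava
Ava → Ivy
Ivy → Ben
Ava → Cyd
Cyd → Omar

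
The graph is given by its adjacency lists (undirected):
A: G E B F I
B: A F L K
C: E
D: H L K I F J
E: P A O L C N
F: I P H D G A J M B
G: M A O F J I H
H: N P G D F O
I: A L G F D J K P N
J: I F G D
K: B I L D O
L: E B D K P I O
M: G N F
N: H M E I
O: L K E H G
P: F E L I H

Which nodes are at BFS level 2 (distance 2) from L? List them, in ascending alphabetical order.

Level 0: L
Level 1: B, D, E, I, K, O, P
Level 2: A, C, F, G, H, J, N
Level 3: M

A, C, F, G, H, J, N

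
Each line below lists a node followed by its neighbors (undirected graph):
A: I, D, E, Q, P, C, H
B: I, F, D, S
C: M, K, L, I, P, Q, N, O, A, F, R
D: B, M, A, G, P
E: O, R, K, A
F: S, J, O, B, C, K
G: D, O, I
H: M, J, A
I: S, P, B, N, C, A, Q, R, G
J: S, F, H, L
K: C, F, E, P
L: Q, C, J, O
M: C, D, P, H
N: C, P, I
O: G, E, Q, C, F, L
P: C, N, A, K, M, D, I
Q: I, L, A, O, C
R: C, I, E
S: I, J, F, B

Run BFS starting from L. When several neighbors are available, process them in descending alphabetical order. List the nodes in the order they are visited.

L, Q, O, J, C, I, A, G, F, E, S, H, R, P, N, M, K, B, D

Visit L; enqueue Q, O, J, C → queue [Q, O, J, C]
Visit Q; enqueue I, A → queue [O, J, C, I, A]
Visit O; enqueue G, F, E → queue [J, C, I, A, G, F, E]
Visit J; enqueue S, H → queue [C, I, A, G, F, E, S, H]
Visit C; enqueue R, P, N, M, K → queue [I, A, G, F, E, S, H, R, P, N, M, K]
Visit I; enqueue B → queue [A, G, F, E, S, H, R, P, N, M, K, B]
Visit A; enqueue D → queue [G, F, E, S, H, R, P, N, M, K, B, D]
Visit G → queue [F, E, S, H, R, P, N, M, K, B, D]
Visit F → queue [E, S, H, R, P, N, M, K, B, D]
Visit E → queue [S, H, R, P, N, M, K, B, D]
Visit S → queue [H, R, P, N, M, K, B, D]
Visit H → queue [R, P, N, M, K, B, D]
Visit R → queue [P, N, M, K, B, D]
Visit P → queue [N, M, K, B, D]
Visit N → queue [M, K, B, D]
Visit M → queue [K, B, D]
Visit K → queue [B, D]
Visit B → queue [D]
Visit D → queue []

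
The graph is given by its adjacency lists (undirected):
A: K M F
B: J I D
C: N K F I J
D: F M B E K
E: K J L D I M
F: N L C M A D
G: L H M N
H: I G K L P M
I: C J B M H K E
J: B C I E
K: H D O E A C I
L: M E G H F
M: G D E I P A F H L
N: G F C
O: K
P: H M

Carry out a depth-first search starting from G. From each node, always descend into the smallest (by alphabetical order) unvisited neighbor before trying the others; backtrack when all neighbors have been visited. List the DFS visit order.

G -> H -> I -> B -> D -> E -> J -> C -> F -> A -> K -> O -> M -> L -> P -> N

Visit G
G → H
H → I
I → B
B → D
D → E
E → J
J → C
C → F
F → A
A → K
K → O
A → M
M → L
M → P
F → N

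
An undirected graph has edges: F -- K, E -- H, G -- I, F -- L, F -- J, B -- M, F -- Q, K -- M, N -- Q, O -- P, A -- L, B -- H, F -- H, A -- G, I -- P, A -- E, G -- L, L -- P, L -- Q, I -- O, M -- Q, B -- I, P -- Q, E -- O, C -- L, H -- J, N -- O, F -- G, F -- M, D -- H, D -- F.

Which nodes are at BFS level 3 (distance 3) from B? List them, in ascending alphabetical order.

Level 0: B
Level 1: H, I, M
Level 2: D, E, F, G, J, K, O, P, Q
Level 3: A, L, N
Level 4: C

A, L, N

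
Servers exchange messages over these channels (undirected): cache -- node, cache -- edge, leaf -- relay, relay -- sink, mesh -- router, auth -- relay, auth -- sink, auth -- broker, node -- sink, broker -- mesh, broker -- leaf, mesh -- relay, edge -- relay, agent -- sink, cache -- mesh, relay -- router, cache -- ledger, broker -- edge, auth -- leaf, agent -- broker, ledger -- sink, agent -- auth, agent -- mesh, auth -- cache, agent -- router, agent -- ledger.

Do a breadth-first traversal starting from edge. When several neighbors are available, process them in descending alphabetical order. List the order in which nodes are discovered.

edge -> relay -> cache -> broker -> sink -> router -> mesh -> leaf -> auth -> node -> ledger -> agent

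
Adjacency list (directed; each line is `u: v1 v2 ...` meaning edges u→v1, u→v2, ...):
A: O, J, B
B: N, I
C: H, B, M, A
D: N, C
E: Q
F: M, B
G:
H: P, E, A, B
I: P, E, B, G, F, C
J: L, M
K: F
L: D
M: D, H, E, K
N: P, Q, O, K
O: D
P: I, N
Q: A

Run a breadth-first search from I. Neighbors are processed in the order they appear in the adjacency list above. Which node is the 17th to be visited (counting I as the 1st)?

Visit I; enqueue P, E, B, G, F, C → queue [P, E, B, G, F, C]
Visit P; enqueue N → queue [E, B, G, F, C, N]
Visit E; enqueue Q → queue [B, G, F, C, N, Q]
Visit B → queue [G, F, C, N, Q]
Visit G → queue [F, C, N, Q]
Visit F; enqueue M → queue [C, N, Q, M]
Visit C; enqueue H, A → queue [N, Q, M, H, A]
Visit N; enqueue O, K → queue [Q, M, H, A, O, K]
Visit Q → queue [M, H, A, O, K]
Visit M; enqueue D → queue [H, A, O, K, D]
Visit H → queue [A, O, K, D]
Visit A; enqueue J → queue [O, K, D, J]
Visit O → queue [K, D, J]
Visit K → queue [D, J]
Visit D → queue [J]
Visit J; enqueue L → queue [L]
Visit L → queue []

Visit order: I, P, E, B, G, F, C, N, Q, M, H, A, O, K, D, J, L

L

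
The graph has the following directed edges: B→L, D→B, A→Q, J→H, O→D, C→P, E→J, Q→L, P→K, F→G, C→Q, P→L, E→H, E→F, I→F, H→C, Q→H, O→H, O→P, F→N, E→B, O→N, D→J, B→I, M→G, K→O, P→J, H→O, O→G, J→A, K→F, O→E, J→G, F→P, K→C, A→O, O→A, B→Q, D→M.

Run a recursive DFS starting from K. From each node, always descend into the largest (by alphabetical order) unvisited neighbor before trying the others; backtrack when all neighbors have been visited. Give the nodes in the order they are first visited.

Visit K
K → O
O → P
P → L
P → J
J → H
H → C
C → Q
J → G
J → A
O → N
O → E
E → F
E → B
B → I
O → D
D → M

K, O, P, L, J, H, C, Q, G, A, N, E, F, B, I, D, M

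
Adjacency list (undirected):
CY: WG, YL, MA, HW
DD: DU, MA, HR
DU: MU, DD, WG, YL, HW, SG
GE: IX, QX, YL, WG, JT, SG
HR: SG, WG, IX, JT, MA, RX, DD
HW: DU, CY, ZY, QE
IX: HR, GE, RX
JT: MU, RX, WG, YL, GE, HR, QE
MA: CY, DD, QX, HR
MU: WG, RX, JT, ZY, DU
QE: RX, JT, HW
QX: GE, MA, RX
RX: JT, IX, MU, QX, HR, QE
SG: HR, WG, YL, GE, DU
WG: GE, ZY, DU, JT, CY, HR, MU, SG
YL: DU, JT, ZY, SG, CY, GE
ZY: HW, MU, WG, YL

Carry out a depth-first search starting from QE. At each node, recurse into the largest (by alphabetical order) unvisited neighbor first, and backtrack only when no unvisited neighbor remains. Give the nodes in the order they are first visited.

QE, RX, QX, MA, HR, WG, ZY, YL, SG, GE, JT, MU, DU, HW, CY, DD, IX

Visit QE
QE → RX
RX → QX
QX → MA
MA → HR
HR → WG
WG → ZY
ZY → YL
YL → SG
SG → GE
GE → JT
JT → MU
MU → DU
DU → HW
HW → CY
DU → DD
GE → IX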